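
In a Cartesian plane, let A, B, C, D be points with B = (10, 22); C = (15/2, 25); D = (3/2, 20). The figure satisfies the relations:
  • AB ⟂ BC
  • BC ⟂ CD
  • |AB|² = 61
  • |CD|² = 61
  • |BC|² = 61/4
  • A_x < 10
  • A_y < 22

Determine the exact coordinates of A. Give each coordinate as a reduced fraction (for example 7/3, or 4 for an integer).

1. A_x = 4  [[AB ⟂ BC ⇒ 5/2x-3y+41=0] ∩ [|A−(10, 22)|²=61]]
2. A_y = 17  [[AB ⟂ BC ⇒ 5/2x-3y+41=0] ∩ [|A−(10, 22)|²=61]]
   so A = (4, 17)

A = (4, 17)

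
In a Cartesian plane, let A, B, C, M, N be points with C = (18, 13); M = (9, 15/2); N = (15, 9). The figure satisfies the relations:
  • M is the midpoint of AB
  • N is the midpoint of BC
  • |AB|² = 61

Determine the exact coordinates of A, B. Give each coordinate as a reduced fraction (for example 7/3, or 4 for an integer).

1. B_x = 12  [B = 2·N−C = 2·(15, 9)−(18, 13)]
2. B_y = 5  [B = 2·N−C = 2·(15, 9)−(18, 13)]
   so B = (12, 5)
3. A_x = 6  [A = 2·M−B = 2·(9, 15/2)−(12, 5)]
4. A_y = 10  [A = 2·M−B = 2·(9, 15/2)−(12, 5)]
   so A = (6, 10)

A = (6, 10)
B = (12, 5)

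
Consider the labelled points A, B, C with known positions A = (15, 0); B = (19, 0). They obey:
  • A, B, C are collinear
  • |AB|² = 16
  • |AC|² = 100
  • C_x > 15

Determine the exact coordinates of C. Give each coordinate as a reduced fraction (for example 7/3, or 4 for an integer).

C = (25, 0)

1. C_x = 25  [[A, B, C are collinear ⇒ 4y=0] ∩ [|C−(15, 0)|²=100]]
2. C_y = 0  [[A, B, C are collinear ⇒ 4y=0] ∩ [|C−(15, 0)|²=100]]
   so C = (25, 0)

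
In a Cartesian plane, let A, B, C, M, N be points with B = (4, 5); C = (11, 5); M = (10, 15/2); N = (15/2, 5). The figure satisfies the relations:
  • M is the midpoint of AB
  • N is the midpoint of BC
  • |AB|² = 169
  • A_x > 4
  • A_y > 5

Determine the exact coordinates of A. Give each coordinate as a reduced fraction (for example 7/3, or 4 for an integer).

A = (16, 10)

1. A_x = 16  [A = 2·M−B = 2·(10, 15/2)−(4, 5)]
2. A_y = 10  [A = 2·M−B = 2·(10, 15/2)−(4, 5)]
   so A = (16, 10)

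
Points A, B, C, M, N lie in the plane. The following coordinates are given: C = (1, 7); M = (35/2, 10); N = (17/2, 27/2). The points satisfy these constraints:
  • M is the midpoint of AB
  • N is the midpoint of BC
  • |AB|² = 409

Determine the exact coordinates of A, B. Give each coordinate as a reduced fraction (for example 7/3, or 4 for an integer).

1. B_x = 16  [B = 2·N−C = 2·(17/2, 27/2)−(1, 7)]
2. B_y = 20  [B = 2·N−C = 2·(17/2, 27/2)−(1, 7)]
   so B = (16, 20)
3. A_x = 19  [A = 2·M−B = 2·(35/2, 10)−(16, 20)]
4. A_y = 0  [A = 2·M−B = 2·(35/2, 10)−(16, 20)]
   so A = (19, 0)

A = (19, 0)
B = (16, 20)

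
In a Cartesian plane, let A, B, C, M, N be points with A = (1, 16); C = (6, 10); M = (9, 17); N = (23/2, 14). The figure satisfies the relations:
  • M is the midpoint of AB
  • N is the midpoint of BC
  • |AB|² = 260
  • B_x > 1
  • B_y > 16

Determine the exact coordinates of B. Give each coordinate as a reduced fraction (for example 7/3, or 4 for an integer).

1. B_x = 17  [B = 2·M−A = 2·(9, 17)−(1, 16)]
2. B_y = 18  [B = 2·M−A = 2·(9, 17)−(1, 16)]
   so B = (17, 18)

B = (17, 18)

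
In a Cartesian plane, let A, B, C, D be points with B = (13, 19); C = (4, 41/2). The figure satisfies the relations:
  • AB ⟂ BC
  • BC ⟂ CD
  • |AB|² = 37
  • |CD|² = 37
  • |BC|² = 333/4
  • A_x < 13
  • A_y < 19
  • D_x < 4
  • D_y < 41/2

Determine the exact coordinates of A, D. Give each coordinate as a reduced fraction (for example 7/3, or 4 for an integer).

1. A_x = 12  [[AB ⟂ BC ⇒ 9x-3/2y-177/2=0] ∩ [|A−(13, 19)|²=37]]
2. A_y = 13  [[AB ⟂ BC ⇒ 9x-3/2y-177/2=0] ∩ [|A−(13, 19)|²=37]]
   so A = (12, 13)
3. D_x = 3  [[BC ⟂ CD ⇒ -9x+3/2y+21/4=0] ∩ [|D−(4, 41/2)|²=37]]
4. D_y = 29/2  [[BC ⟂ CD ⇒ -9x+3/2y+21/4=0] ∩ [|D−(4, 41/2)|²=37]]
   so D = (3, 29/2)

A = (12, 13)
D = (3, 29/2)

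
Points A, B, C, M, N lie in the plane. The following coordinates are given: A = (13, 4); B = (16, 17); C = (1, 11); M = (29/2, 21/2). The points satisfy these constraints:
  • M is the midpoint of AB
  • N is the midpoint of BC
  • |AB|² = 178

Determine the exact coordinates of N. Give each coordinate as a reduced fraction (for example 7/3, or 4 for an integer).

N = (17/2, 14)

1. N_x = 17/2  [2·N = B+C = (16, 17)+(1, 11)]
2. N_y = 14  [2·N = B+C = (16, 17)+(1, 11)]
   so N = (17/2, 14)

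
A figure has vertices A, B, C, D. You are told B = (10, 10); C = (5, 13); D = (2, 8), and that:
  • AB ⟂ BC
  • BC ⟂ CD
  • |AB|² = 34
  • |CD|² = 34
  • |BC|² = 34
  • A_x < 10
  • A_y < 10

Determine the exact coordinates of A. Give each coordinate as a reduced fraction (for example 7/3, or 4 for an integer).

1. A_x = 7  [[AB ⟂ BC ⇒ 5x-3y-20=0] ∩ [|A−(10, 10)|²=34]]
2. A_y = 5  [[AB ⟂ BC ⇒ 5x-3y-20=0] ∩ [|A−(10, 10)|²=34]]
   so A = (7, 5)

A = (7, 5)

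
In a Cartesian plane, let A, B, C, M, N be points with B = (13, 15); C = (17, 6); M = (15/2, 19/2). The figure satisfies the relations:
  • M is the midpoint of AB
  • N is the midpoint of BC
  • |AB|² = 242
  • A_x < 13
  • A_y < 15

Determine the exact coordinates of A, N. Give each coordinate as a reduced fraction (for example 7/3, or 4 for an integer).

1. A_x = 2  [A = 2·M−B = 2·(15/2, 19/2)−(13, 15)]
2. A_y = 4  [A = 2·M−B = 2·(15/2, 19/2)−(13, 15)]
   so A = (2, 4)
3. N_x = 15  [2·N = B+C = (13, 15)+(17, 6)]
4. N_y = 21/2  [2·N = B+C = (13, 15)+(17, 6)]
   so N = (15, 21/2)

A = (2, 4)
N = (15, 21/2)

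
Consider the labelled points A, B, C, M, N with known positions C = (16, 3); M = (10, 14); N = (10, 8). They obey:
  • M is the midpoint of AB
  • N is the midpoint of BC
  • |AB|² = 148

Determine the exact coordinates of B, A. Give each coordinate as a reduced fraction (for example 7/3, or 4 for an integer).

1. B_x = 4  [B = 2·N−C = 2·(10, 8)−(16, 3)]
2. B_y = 13  [B = 2·N−C = 2·(10, 8)−(16, 3)]
   so B = (4, 13)
3. A_x = 16  [A = 2·M−B = 2·(10, 14)−(4, 13)]
4. A_y = 15  [A = 2·M−B = 2·(10, 14)−(4, 13)]
   so A = (16, 15)

B = (4, 13)
A = (16, 15)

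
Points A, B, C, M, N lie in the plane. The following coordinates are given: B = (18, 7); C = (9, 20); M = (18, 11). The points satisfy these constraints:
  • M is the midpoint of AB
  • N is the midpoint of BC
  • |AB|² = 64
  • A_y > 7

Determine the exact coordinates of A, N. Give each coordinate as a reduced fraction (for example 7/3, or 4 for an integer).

A = (18, 15)
N = (27/2, 27/2)

1. A_x = 18  [A = 2·M−B = 2·(18, 11)−(18, 7)]
2. A_y = 15  [A = 2·M−B = 2·(18, 11)−(18, 7)]
   so A = (18, 15)
3. N_x = 27/2  [2·N = B+C = (18, 7)+(9, 20)]
4. N_y = 27/2  [2·N = B+C = (18, 7)+(9, 20)]
   so N = (27/2, 27/2)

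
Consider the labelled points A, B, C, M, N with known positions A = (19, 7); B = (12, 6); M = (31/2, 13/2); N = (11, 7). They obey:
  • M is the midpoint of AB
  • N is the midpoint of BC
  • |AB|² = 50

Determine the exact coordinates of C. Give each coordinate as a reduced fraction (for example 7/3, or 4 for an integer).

C = (10, 8)

1. C_x = 10  [C = 2·N−B = 2·(11, 7)−(12, 6)]
2. C_y = 8  [C = 2·N−B = 2·(11, 7)−(12, 6)]
   so C = (10, 8)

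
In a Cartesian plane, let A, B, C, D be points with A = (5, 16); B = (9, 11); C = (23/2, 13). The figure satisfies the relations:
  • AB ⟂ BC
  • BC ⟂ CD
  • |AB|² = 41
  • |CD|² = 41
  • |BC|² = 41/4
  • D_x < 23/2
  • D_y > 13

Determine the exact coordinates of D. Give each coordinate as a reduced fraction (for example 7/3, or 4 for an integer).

1. D_x = 15/2  [[BC ⟂ CD ⇒ 5/2x+2y-219/4=0] ∩ [|D−(23/2, 13)|²=41]]
2. D_y = 18  [[BC ⟂ CD ⇒ 5/2x+2y-219/4=0] ∩ [|D−(23/2, 13)|²=41]]
   so D = (15/2, 18)

D = (15/2, 18)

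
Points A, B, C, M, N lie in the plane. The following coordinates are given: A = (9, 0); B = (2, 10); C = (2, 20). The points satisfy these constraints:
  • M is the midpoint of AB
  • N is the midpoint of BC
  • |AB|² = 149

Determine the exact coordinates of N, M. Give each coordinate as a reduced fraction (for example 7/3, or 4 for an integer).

N = (2, 15)
M = (11/2, 5)

1. M_x = 11/2  [2·M = A+B = (9, 0)+(2, 10)]
2. M_y = 5  [2·M = A+B = (9, 0)+(2, 10)]
   so M = (11/2, 5)
3. N_x = 2  [2·N = B+C = (2, 10)+(2, 20)]
4. N_y = 15  [2·N = B+C = (2, 10)+(2, 20)]
   so N = (2, 15)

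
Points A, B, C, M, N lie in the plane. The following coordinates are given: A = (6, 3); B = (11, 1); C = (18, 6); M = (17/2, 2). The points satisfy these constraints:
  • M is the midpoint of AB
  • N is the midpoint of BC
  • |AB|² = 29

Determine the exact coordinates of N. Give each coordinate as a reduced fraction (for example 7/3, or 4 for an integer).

1. N_x = 29/2  [2·N = B+C = (11, 1)+(18, 6)]
2. N_y = 7/2  [2·N = B+C = (11, 1)+(18, 6)]
   so N = (29/2, 7/2)

N = (29/2, 7/2)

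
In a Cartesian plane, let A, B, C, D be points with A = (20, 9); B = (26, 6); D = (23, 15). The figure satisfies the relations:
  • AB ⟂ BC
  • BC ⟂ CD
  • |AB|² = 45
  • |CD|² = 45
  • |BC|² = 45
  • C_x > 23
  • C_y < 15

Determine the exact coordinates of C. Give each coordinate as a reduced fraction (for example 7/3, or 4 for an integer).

C = (29, 12)

1. C_x = 29  [[AB ⟂ BC ⇒ 6x-3y-138=0] ∩ [|C−(23, 15)|²=45]]
2. C_y = 12  [[AB ⟂ BC ⇒ 6x-3y-138=0] ∩ [|C−(23, 15)|²=45]]
   so C = (29, 12)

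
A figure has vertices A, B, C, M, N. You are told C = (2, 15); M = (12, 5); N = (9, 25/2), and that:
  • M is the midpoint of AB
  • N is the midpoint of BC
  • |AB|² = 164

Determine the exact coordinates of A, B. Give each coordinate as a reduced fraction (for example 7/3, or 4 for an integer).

A = (8, 0)
B = (16, 10)

1. B_x = 16  [B = 2·N−C = 2·(9, 25/2)−(2, 15)]
2. B_y = 10  [B = 2·N−C = 2·(9, 25/2)−(2, 15)]
   so B = (16, 10)
3. A_x = 8  [A = 2·M−B = 2·(12, 5)−(16, 10)]
4. A_y = 0  [A = 2·M−B = 2·(12, 5)−(16, 10)]
   so A = (8, 0)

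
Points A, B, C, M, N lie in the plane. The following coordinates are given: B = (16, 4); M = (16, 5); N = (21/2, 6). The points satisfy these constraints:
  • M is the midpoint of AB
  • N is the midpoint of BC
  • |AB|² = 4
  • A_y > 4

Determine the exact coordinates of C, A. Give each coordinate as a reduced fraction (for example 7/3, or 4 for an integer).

C = (5, 8)
A = (16, 6)

1. A_x = 16  [A = 2·M−B = 2·(16, 5)−(16, 4)]
2. A_y = 6  [A = 2·M−B = 2·(16, 5)−(16, 4)]
   so A = (16, 6)
3. C_x = 5  [C = 2·N−B = 2·(21/2, 6)−(16, 4)]
4. C_y = 8  [C = 2·N−B = 2·(21/2, 6)−(16, 4)]
   so C = (5, 8)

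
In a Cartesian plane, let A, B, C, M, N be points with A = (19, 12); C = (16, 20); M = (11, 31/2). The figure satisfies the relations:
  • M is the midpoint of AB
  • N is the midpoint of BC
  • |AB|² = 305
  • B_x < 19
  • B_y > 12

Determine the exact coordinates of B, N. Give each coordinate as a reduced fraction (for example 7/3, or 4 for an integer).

1. B_x = 3  [B = 2·M−A = 2·(11, 31/2)−(19, 12)]
2. B_y = 19  [B = 2·M−A = 2·(11, 31/2)−(19, 12)]
   so B = (3, 19)
3. N_x = 19/2  [2·N = B+C = (3, 19)+(16, 20)]
4. N_y = 39/2  [2·N = B+C = (3, 19)+(16, 20)]
   so N = (19/2, 39/2)

B = (3, 19)
N = (19/2, 39/2)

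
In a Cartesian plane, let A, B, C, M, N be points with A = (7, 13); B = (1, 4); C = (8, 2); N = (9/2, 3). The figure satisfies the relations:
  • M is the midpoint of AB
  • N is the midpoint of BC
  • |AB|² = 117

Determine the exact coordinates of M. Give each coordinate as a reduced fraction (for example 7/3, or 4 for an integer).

1. M_x = 4  [2·M = A+B = (7, 13)+(1, 4)]
2. M_y = 17/2  [2·M = A+B = (7, 13)+(1, 4)]
   so M = (4, 17/2)

M = (4, 17/2)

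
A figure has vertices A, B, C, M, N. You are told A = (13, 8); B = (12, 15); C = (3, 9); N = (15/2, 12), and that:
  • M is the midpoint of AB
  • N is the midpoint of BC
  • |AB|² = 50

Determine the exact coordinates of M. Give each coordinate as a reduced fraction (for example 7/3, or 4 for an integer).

M = (25/2, 23/2)

1. M_x = 25/2  [2·M = A+B = (13, 8)+(12, 15)]
2. M_y = 23/2  [2·M = A+B = (13, 8)+(12, 15)]
   so M = (25/2, 23/2)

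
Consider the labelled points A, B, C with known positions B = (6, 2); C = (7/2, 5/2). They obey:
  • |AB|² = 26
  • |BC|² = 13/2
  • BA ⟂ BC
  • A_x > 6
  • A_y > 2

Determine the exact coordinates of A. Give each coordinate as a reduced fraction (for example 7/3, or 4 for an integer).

A = (7, 7)

1. A_x = 7  [[BA ⟂ BC ⇒ -5/2x+1/2y+14=0] ∩ [|A−(6, 2)|²=26]]
2. A_y = 7  [[BA ⟂ BC ⇒ -5/2x+1/2y+14=0] ∩ [|A−(6, 2)|²=26]]
   so A = (7, 7)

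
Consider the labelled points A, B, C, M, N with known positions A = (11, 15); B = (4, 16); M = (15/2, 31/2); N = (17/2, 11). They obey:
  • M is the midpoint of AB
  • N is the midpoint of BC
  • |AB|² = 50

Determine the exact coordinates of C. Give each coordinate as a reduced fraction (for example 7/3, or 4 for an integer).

C = (13, 6)

1. C_x = 13  [C = 2·N−B = 2·(17/2, 11)−(4, 16)]
2. C_y = 6  [C = 2·N−B = 2·(17/2, 11)−(4, 16)]
   so C = (13, 6)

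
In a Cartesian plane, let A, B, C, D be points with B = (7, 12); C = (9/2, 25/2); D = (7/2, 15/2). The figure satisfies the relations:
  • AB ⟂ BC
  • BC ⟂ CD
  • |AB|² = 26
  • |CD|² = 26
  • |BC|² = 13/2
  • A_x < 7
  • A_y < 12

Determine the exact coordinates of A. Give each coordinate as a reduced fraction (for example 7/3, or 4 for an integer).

A = (6, 7)

1. A_x = 6  [[AB ⟂ BC ⇒ 5/2x-1/2y-23/2=0] ∩ [|A−(7, 12)|²=26]]
2. A_y = 7  [[AB ⟂ BC ⇒ 5/2x-1/2y-23/2=0] ∩ [|A−(7, 12)|²=26]]
   so A = (6, 7)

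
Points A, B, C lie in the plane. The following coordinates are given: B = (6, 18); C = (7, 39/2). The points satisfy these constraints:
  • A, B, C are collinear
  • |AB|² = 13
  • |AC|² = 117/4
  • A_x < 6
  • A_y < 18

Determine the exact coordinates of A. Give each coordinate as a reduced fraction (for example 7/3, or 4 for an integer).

1. A_x = 4  [[A, B, C are collinear ⇒ -3/2x+1y-9=0] ∩ [|A−(6, 18)|²=13]]
2. A_y = 15  [[A, B, C are collinear ⇒ -3/2x+1y-9=0] ∩ [|A−(6, 18)|²=13]]
   so A = (4, 15)

A = (4, 15)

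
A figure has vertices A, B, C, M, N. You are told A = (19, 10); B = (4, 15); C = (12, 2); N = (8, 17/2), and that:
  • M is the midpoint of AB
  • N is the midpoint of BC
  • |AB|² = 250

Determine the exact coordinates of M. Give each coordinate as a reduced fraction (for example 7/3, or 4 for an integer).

1. M_x = 23/2  [2·M = A+B = (19, 10)+(4, 15)]
2. M_y = 25/2  [2·M = A+B = (19, 10)+(4, 15)]
   so M = (23/2, 25/2)

M = (23/2, 25/2)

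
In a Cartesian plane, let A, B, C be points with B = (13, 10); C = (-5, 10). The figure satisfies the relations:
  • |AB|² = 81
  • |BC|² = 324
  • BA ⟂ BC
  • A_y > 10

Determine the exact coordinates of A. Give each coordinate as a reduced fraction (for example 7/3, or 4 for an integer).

A = (13, 19)

1. A_x = 13  [[BA ⟂ BC ⇒ -18x+234=0] ∩ [|A−(13, 10)|²=81]]
2. A_y = 19  [[BA ⟂ BC ⇒ -18x+234=0] ∩ [|A−(13, 10)|²=81]]
   so A = (13, 19)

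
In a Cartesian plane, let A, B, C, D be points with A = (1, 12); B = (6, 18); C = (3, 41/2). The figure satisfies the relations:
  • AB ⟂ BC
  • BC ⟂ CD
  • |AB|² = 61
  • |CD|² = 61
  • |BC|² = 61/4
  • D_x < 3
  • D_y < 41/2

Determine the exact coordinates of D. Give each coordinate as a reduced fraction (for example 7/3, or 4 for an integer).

1. D_x = -2  [[BC ⟂ CD ⇒ -3x+5/2y-169/4=0] ∩ [|D−(3, 41/2)|²=61]]
2. D_y = 29/2  [[BC ⟂ CD ⇒ -3x+5/2y-169/4=0] ∩ [|D−(3, 41/2)|²=61]]
   so D = (-2, 29/2)

D = (-2, 29/2)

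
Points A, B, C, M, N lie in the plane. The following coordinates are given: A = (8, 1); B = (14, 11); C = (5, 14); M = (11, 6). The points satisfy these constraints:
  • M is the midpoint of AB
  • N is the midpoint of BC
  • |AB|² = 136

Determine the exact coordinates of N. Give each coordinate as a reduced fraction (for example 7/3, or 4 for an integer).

1. N_x = 19/2  [2·N = B+C = (14, 11)+(5, 14)]
2. N_y = 25/2  [2·N = B+C = (14, 11)+(5, 14)]
   so N = (19/2, 25/2)

N = (19/2, 25/2)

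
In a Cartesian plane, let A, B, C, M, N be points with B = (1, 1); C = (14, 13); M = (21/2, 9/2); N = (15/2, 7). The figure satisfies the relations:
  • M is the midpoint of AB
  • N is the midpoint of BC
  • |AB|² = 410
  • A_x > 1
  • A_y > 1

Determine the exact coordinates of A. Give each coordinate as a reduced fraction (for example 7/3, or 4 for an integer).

A = (20, 8)

1. A_x = 20  [A = 2·M−B = 2·(21/2, 9/2)−(1, 1)]
2. A_y = 8  [A = 2·M−B = 2·(21/2, 9/2)−(1, 1)]
   so A = (20, 8)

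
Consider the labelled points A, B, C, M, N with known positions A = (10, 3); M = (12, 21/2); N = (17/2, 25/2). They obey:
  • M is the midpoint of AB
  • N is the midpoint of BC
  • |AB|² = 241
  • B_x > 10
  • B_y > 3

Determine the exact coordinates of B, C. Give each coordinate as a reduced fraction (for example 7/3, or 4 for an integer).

B = (14, 18)
C = (3, 7)

1. B_x = 14  [B = 2·M−A = 2·(12, 21/2)−(10, 3)]
2. B_y = 18  [B = 2·M−A = 2·(12, 21/2)−(10, 3)]
   so B = (14, 18)
3. C_x = 3  [C = 2·N−B = 2·(17/2, 25/2)−(14, 18)]
4. C_y = 7  [C = 2·N−B = 2·(17/2, 25/2)−(14, 18)]
   so C = (3, 7)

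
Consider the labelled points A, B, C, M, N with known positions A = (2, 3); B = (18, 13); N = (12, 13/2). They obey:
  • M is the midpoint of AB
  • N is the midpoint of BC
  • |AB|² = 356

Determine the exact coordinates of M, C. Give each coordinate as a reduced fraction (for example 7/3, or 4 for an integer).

1. M_x = 10  [2·M = A+B = (2, 3)+(18, 13)]
2. M_y = 8  [2·M = A+B = (2, 3)+(18, 13)]
   so M = (10, 8)
3. C_x = 6  [C = 2·N−B = 2·(12, 13/2)−(18, 13)]
4. C_y = 0  [C = 2·N−B = 2·(12, 13/2)−(18, 13)]
   so C = (6, 0)

M = (10, 8)
C = (6, 0)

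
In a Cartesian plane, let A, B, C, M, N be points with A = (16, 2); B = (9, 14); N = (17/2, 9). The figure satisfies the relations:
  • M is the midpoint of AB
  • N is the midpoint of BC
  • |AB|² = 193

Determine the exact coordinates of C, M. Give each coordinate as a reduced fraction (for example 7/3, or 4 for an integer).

1. M_x = 25/2  [2·M = A+B = (16, 2)+(9, 14)]
2. M_y = 8  [2·M = A+B = (16, 2)+(9, 14)]
   so M = (25/2, 8)
3. C_x = 8  [C = 2·N−B = 2·(17/2, 9)−(9, 14)]
4. C_y = 4  [C = 2·N−B = 2·(17/2, 9)−(9, 14)]
   so C = (8, 4)

C = (8, 4)
M = (25/2, 8)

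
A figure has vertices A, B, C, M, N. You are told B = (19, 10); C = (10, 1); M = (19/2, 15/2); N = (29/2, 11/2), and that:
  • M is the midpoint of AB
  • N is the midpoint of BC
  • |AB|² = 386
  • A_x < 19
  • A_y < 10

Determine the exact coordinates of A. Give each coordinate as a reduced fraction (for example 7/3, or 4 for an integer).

1. A_x = 0  [A = 2·M−B = 2·(19/2, 15/2)−(19, 10)]
2. A_y = 5  [A = 2·M−B = 2·(19/2, 15/2)−(19, 10)]
   so A = (0, 5)

A = (0, 5)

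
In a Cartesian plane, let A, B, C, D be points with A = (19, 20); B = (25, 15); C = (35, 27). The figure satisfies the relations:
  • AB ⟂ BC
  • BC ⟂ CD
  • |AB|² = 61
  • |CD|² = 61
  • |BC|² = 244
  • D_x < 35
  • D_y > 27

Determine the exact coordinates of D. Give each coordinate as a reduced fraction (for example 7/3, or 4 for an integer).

1. D_x = 29  [[BC ⟂ CD ⇒ 10x+12y-674=0] ∩ [|D−(35, 27)|²=61]]
2. D_y = 32  [[BC ⟂ CD ⇒ 10x+12y-674=0] ∩ [|D−(35, 27)|²=61]]
   so D = (29, 32)

D = (29, 32)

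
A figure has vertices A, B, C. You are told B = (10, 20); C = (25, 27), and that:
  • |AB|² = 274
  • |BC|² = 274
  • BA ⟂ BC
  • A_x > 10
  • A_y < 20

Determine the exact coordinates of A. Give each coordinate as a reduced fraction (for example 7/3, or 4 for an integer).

A = (17, 5)

1. A_x = 17  [[BA ⟂ BC ⇒ 15x+7y-290=0] ∩ [|A−(10, 20)|²=274]]
2. A_y = 5  [[BA ⟂ BC ⇒ 15x+7y-290=0] ∩ [|A−(10, 20)|²=274]]
   so A = (17, 5)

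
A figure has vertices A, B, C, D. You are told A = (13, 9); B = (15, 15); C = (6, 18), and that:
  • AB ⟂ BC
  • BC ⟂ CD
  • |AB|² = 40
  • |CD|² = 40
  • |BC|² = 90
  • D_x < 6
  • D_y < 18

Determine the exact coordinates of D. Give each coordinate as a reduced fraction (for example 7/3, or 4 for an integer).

D = (4, 12)

1. D_x = 4  [[BC ⟂ CD ⇒ -9x+3y=0] ∩ [|D−(6, 18)|²=40]]
2. D_y = 12  [[BC ⟂ CD ⇒ -9x+3y=0] ∩ [|D−(6, 18)|²=40]]
   so D = (4, 12)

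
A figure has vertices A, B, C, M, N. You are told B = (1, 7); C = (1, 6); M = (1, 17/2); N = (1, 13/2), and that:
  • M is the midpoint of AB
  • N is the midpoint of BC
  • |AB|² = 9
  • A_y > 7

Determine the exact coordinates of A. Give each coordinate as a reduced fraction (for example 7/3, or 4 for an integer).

A = (1, 10)

1. A_x = 1  [A = 2·M−B = 2·(1, 17/2)−(1, 7)]
2. A_y = 10  [A = 2·M−B = 2·(1, 17/2)−(1, 7)]
   so A = (1, 10)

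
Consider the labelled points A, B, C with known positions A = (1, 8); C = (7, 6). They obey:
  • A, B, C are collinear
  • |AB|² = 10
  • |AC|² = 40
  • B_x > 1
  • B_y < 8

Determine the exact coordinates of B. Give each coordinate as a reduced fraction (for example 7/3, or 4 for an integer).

B = (4, 7)

1. B_x = 4  [[A, B, C are collinear ⇒ -2x-6y+50=0] ∩ [|B−(1, 8)|²=10]]
2. B_y = 7  [[A, B, C are collinear ⇒ -2x-6y+50=0] ∩ [|B−(1, 8)|²=10]]
   so B = (4, 7)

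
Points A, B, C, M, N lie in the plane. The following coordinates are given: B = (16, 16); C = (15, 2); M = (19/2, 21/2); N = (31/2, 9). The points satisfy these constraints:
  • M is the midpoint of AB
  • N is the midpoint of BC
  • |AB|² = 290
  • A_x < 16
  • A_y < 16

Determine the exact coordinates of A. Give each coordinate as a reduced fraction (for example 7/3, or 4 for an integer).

1. A_x = 3  [A = 2·M−B = 2·(19/2, 21/2)−(16, 16)]
2. A_y = 5  [A = 2·M−B = 2·(19/2, 21/2)−(16, 16)]
   so A = (3, 5)

A = (3, 5)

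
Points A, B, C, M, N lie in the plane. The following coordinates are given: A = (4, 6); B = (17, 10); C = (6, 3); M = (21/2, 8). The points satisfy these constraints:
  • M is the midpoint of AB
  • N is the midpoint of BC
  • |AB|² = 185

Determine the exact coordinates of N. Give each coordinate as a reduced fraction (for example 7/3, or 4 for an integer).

N = (23/2, 13/2)

1. N_x = 23/2  [2·N = B+C = (17, 10)+(6, 3)]
2. N_y = 13/2  [2·N = B+C = (17, 10)+(6, 3)]
   so N = (23/2, 13/2)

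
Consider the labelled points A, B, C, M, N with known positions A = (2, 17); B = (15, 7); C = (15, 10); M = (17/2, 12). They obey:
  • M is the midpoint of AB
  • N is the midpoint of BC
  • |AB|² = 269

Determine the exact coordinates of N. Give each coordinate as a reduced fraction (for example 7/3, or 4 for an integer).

N = (15, 17/2)

1. N_x = 15  [2·N = B+C = (15, 7)+(15, 10)]
2. N_y = 17/2  [2·N = B+C = (15, 7)+(15, 10)]
   so N = (15, 17/2)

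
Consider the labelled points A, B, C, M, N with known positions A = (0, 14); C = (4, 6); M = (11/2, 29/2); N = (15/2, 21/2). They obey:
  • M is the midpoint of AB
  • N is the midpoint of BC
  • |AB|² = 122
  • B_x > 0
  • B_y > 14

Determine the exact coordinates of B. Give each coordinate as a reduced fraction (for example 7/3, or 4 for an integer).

1. B_x = 11  [B = 2·M−A = 2·(11/2, 29/2)−(0, 14)]
2. B_y = 15  [B = 2·M−A = 2·(11/2, 29/2)−(0, 14)]
   so B = (11, 15)

B = (11, 15)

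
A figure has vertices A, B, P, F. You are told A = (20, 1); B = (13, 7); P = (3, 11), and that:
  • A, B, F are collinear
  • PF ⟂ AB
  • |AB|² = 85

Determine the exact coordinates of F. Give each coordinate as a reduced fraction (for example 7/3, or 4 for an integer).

F = (447/85, 1159/85)

1. F_x = 447/85  [[A, B, F are collinear ⇒ -6x-7y+127=0] ∩ [PF ⟂ AB ⇒ -7x+6y-45=0]]
2. F_y = 1159/85  [[A, B, F are collinear ⇒ -6x-7y+127=0] ∩ [PF ⟂ AB ⇒ -7x+6y-45=0]]
   so F = (447/85, 1159/85)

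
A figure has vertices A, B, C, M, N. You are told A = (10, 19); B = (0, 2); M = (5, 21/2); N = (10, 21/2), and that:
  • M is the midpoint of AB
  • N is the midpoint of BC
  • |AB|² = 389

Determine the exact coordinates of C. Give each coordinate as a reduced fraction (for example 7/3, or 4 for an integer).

C = (20, 19)

1. C_x = 20  [C = 2·N−B = 2·(10, 21/2)−(0, 2)]
2. C_y = 19  [C = 2·N−B = 2·(10, 21/2)−(0, 2)]
   so C = (20, 19)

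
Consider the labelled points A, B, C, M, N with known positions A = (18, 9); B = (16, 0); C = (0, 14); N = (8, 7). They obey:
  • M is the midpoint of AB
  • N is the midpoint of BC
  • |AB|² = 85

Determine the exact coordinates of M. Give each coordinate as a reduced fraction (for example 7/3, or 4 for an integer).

M = (17, 9/2)

1. M_x = 17  [2·M = A+B = (18, 9)+(16, 0)]
2. M_y = 9/2  [2·M = A+B = (18, 9)+(16, 0)]
   so M = (17, 9/2)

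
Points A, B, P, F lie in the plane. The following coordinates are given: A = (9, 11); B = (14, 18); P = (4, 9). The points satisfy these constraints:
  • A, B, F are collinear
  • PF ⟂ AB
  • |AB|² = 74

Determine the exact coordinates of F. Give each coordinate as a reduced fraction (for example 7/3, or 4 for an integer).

1. F_x = 471/74  [[A, B, F are collinear ⇒ -7x+5y+8=0] ∩ [PF ⟂ AB ⇒ 5x+7y-83=0]]
2. F_y = 541/74  [[A, B, F are collinear ⇒ -7x+5y+8=0] ∩ [PF ⟂ AB ⇒ 5x+7y-83=0]]
   so F = (471/74, 541/74)

F = (471/74, 541/74)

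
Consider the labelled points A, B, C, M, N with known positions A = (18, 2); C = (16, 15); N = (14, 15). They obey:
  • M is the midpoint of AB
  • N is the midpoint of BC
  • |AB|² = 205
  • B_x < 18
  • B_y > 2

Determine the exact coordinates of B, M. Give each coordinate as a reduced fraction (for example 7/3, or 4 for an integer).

1. B_x = 12  [B = 2·N−C = 2·(14, 15)−(16, 15)]
2. B_y = 15  [B = 2·N−C = 2·(14, 15)−(16, 15)]
   so B = (12, 15)
3. M_x = 15  [2·M = A+B = (18, 2)+(12, 15)]
4. M_y = 17/2  [2·M = A+B = (18, 2)+(12, 15)]
   so M = (15, 17/2)

B = (12, 15)
M = (15, 17/2)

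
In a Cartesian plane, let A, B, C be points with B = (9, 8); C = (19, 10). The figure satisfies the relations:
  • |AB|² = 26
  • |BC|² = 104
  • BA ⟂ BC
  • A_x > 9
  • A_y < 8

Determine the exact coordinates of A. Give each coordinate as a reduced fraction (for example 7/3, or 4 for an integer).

1. A_x = 10  [[BA ⟂ BC ⇒ 10x+2y-106=0] ∩ [|A−(9, 8)|²=26]]
2. A_y = 3  [[BA ⟂ BC ⇒ 10x+2y-106=0] ∩ [|A−(9, 8)|²=26]]
   so A = (10, 3)

A = (10, 3)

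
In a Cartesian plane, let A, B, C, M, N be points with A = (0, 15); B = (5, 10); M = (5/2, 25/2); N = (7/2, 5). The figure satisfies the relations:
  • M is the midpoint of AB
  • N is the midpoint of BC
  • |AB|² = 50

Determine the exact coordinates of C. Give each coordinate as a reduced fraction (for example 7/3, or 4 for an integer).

C = (2, 0)

1. C_x = 2  [C = 2·N−B = 2·(7/2, 5)−(5, 10)]
2. C_y = 0  [C = 2·N−B = 2·(7/2, 5)−(5, 10)]
   so C = (2, 0)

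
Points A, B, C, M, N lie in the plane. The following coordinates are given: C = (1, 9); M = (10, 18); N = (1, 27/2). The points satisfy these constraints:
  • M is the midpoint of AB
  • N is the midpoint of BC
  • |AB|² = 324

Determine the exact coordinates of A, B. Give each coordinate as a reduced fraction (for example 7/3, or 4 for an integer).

A = (19, 18)
B = (1, 18)

1. B_x = 1  [B = 2·N−C = 2·(1, 27/2)−(1, 9)]
2. B_y = 18  [B = 2·N−C = 2·(1, 27/2)−(1, 9)]
   so B = (1, 18)
3. A_x = 19  [A = 2·M−B = 2·(10, 18)−(1, 18)]
4. A_y = 18  [A = 2·M−B = 2·(10, 18)−(1, 18)]
   so A = (19, 18)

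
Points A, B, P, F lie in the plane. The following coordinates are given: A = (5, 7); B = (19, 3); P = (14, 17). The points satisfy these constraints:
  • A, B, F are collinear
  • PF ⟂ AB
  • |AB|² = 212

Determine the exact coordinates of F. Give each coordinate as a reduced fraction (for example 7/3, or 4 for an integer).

F = (566/53, 285/53)

1. F_x = 566/53  [[A, B, F are collinear ⇒ 4x+14y-118=0] ∩ [PF ⟂ AB ⇒ 14x-4y-128=0]]
2. F_y = 285/53  [[A, B, F are collinear ⇒ 4x+14y-118=0] ∩ [PF ⟂ AB ⇒ 14x-4y-128=0]]
   so F = (566/53, 285/53)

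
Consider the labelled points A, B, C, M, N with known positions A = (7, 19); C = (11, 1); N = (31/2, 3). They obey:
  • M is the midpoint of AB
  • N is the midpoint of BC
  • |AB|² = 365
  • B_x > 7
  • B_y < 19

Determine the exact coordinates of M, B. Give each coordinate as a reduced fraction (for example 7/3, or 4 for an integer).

M = (27/2, 12)
B = (20, 5)

1. B_x = 20  [B = 2·N−C = 2·(31/2, 3)−(11, 1)]
2. B_y = 5  [B = 2·N−C = 2·(31/2, 3)−(11, 1)]
   so B = (20, 5)
3. M_x = 27/2  [2·M = A+B = (7, 19)+(20, 5)]
4. M_y = 12  [2·M = A+B = (7, 19)+(20, 5)]
   so M = (27/2, 12)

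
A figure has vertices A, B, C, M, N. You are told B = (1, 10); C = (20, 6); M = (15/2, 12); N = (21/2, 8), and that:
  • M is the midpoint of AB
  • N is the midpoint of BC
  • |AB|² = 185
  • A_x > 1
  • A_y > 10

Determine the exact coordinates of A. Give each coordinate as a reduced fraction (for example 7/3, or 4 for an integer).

1. A_x = 14  [A = 2·M−B = 2·(15/2, 12)−(1, 10)]
2. A_y = 14  [A = 2·M−B = 2·(15/2, 12)−(1, 10)]
   so A = (14, 14)

A = (14, 14)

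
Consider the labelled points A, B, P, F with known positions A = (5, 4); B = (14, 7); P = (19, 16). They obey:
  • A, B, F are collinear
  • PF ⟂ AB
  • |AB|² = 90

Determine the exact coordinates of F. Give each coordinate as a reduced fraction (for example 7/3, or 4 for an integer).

1. F_x = 106/5  [[A, B, F are collinear ⇒ -3x+9y-21=0] ∩ [PF ⟂ AB ⇒ 9x+3y-219=0]]
2. F_y = 47/5  [[A, B, F are collinear ⇒ -3x+9y-21=0] ∩ [PF ⟂ AB ⇒ 9x+3y-219=0]]
   so F = (106/5, 47/5)

F = (106/5, 47/5)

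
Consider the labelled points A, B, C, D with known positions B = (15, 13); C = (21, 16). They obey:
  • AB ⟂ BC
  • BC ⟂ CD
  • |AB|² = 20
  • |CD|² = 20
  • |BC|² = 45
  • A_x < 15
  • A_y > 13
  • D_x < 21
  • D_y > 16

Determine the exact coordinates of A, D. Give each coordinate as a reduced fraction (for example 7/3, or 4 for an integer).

A = (13, 17)
D = (19, 20)

1. A_x = 13  [[AB ⟂ BC ⇒ -6x-3y+129=0] ∩ [|A−(15, 13)|²=20]]
2. A_y = 17  [[AB ⟂ BC ⇒ -6x-3y+129=0] ∩ [|A−(15, 13)|²=20]]
   so A = (13, 17)
3. D_x = 19  [[BC ⟂ CD ⇒ 6x+3y-174=0] ∩ [|D−(21, 16)|²=20]]
4. D_y = 20  [[BC ⟂ CD ⇒ 6x+3y-174=0] ∩ [|D−(21, 16)|²=20]]
   so D = (19, 20)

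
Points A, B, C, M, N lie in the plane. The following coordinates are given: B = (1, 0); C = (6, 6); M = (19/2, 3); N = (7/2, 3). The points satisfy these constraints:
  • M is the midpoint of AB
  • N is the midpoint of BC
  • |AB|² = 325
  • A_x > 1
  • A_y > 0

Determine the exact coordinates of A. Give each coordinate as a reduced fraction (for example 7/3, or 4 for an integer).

A = (18, 6)

1. A_x = 18  [A = 2·M−B = 2·(19/2, 3)−(1, 0)]
2. A_y = 6  [A = 2·M−B = 2·(19/2, 3)−(1, 0)]
   so A = (18, 6)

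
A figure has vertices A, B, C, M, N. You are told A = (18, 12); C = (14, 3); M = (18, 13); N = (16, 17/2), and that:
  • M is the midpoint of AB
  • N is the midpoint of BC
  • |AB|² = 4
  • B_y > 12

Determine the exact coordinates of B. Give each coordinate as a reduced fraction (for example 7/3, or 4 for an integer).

1. B_x = 18  [B = 2·M−A = 2·(18, 13)−(18, 12)]
2. B_y = 14  [B = 2·M−A = 2·(18, 13)−(18, 12)]
   so B = (18, 14)

B = (18, 14)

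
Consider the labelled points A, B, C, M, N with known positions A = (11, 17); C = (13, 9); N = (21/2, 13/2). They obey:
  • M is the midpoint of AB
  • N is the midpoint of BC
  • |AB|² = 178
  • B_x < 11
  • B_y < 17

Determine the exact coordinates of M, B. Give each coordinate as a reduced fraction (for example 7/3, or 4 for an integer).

M = (19/2, 21/2)
B = (8, 4)

1. B_x = 8  [B = 2·N−C = 2·(21/2, 13/2)−(13, 9)]
2. B_y = 4  [B = 2·N−C = 2·(21/2, 13/2)−(13, 9)]
   so B = (8, 4)
3. M_x = 19/2  [2·M = A+B = (11, 17)+(8, 4)]
4. M_y = 21/2  [2·M = A+B = (11, 17)+(8, 4)]
   so M = (19/2, 21/2)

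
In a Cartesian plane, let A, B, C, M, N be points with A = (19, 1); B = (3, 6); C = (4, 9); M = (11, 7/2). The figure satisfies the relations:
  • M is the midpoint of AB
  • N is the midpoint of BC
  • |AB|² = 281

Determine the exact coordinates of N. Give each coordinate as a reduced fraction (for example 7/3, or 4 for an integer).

1. N_x = 7/2  [2·N = B+C = (3, 6)+(4, 9)]
2. N_y = 15/2  [2·N = B+C = (3, 6)+(4, 9)]
   so N = (7/2, 15/2)

N = (7/2, 15/2)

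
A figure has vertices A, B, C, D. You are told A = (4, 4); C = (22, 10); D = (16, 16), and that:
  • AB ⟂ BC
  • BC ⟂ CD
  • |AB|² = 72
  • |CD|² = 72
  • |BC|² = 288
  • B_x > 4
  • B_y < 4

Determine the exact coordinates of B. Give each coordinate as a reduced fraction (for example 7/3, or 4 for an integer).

B = (10, -2)

1. B_x = 10  [[BC ⟂ CD ⇒ 6x-6y-72=0] ∩ [|B−(4, 4)|²=72]]
2. B_y = -2  [[BC ⟂ CD ⇒ 6x-6y-72=0] ∩ [|B−(4, 4)|²=72]]
   so B = (10, -2)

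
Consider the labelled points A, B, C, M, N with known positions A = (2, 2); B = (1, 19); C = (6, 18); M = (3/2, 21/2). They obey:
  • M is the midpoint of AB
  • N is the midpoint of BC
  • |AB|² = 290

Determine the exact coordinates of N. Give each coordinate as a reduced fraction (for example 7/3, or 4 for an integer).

N = (7/2, 37/2)

1. N_x = 7/2  [2·N = B+C = (1, 19)+(6, 18)]
2. N_y = 37/2  [2·N = B+C = (1, 19)+(6, 18)]
   so N = (7/2, 37/2)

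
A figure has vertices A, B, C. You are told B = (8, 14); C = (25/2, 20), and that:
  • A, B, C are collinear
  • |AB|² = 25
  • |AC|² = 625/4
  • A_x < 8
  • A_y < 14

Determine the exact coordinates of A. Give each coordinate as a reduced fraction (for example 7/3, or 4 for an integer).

A = (5, 10)

1. A_x = 5  [[A, B, C are collinear ⇒ -6x+9/2y-15=0] ∩ [|A−(8, 14)|²=25]]
2. A_y = 10  [[A, B, C are collinear ⇒ -6x+9/2y-15=0] ∩ [|A−(8, 14)|²=25]]
   so A = (5, 10)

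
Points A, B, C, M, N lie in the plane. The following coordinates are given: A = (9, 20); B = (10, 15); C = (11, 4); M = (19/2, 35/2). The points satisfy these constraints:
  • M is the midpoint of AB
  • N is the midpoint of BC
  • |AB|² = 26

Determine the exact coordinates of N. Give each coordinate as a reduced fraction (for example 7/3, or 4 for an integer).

N = (21/2, 19/2)

1. N_x = 21/2  [2·N = B+C = (10, 15)+(11, 4)]
2. N_y = 19/2  [2·N = B+C = (10, 15)+(11, 4)]
   so N = (21/2, 19/2)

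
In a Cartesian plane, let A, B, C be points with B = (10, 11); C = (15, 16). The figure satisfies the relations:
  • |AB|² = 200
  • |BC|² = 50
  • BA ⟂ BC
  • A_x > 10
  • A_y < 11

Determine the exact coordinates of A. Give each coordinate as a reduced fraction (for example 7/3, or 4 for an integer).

A = (20, 1)

1. A_x = 20  [[BA ⟂ BC ⇒ 5x+5y-105=0] ∩ [|A−(10, 11)|²=200]]
2. A_y = 1  [[BA ⟂ BC ⇒ 5x+5y-105=0] ∩ [|A−(10, 11)|²=200]]
   so A = (20, 1)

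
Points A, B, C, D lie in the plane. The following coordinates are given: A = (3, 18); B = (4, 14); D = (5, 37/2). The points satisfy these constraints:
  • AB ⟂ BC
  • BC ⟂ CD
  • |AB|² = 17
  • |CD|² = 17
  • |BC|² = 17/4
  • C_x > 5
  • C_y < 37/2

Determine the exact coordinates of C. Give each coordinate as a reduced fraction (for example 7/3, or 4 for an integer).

C = (6, 29/2)

1. C_x = 6  [[AB ⟂ BC ⇒ 1x-4y+52=0] ∩ [|C−(5, 37/2)|²=17]]
2. C_y = 29/2  [[AB ⟂ BC ⇒ 1x-4y+52=0] ∩ [|C−(5, 37/2)|²=17]]
   so C = (6, 29/2)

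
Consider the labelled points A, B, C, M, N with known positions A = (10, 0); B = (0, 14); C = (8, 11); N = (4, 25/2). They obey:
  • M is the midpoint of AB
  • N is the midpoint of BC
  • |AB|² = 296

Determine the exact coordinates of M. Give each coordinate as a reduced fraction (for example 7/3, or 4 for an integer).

1. M_x = 5  [2·M = A+B = (10, 0)+(0, 14)]
2. M_y = 7  [2·M = A+B = (10, 0)+(0, 14)]
   so M = (5, 7)

M = (5, 7)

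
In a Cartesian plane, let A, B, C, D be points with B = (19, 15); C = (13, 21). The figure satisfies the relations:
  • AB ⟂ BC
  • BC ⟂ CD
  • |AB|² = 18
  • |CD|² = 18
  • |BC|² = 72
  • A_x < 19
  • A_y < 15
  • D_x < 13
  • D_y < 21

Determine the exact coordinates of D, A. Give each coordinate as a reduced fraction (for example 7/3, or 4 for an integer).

1. D_x = 10  [[BC ⟂ CD ⇒ -6x+6y-48=0] ∩ [|D−(13, 21)|²=18]]
2. D_y = 18  [[BC ⟂ CD ⇒ -6x+6y-48=0] ∩ [|D−(13, 21)|²=18]]
   so D = (10, 18)
3. A_x = 16  [[AB ⟂ BC ⇒ 6x-6y-24=0] ∩ [|A−(19, 15)|²=18]]
4. A_y = 12  [[AB ⟂ BC ⇒ 6x-6y-24=0] ∩ [|A−(19, 15)|²=18]]
   so A = (16, 12)

D = (10, 18)
A = (16, 12)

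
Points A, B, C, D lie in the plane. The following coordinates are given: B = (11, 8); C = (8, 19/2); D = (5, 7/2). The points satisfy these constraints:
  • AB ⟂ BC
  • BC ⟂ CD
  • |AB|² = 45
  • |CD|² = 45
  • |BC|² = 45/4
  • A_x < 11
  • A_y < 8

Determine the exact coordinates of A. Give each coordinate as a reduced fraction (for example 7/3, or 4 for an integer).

A = (8, 2)

1. A_x = 8  [[AB ⟂ BC ⇒ 3x-3/2y-21=0] ∩ [|A−(11, 8)|²=45]]
2. A_y = 2  [[AB ⟂ BC ⇒ 3x-3/2y-21=0] ∩ [|A−(11, 8)|²=45]]
   so A = (8, 2)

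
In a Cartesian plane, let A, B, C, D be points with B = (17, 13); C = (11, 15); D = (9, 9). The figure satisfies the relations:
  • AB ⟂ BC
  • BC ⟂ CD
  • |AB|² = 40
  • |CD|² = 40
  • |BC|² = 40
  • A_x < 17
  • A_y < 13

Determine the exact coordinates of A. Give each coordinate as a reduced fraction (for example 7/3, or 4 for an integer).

A = (15, 7)

1. A_x = 15  [[AB ⟂ BC ⇒ 6x-2y-76=0] ∩ [|A−(17, 13)|²=40]]
2. A_y = 7  [[AB ⟂ BC ⇒ 6x-2y-76=0] ∩ [|A−(17, 13)|²=40]]
   so A = (15, 7)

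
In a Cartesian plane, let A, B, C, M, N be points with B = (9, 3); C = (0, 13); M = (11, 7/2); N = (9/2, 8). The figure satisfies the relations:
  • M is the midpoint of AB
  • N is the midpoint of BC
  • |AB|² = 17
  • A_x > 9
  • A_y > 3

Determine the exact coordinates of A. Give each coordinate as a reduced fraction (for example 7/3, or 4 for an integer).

1. A_x = 13  [A = 2·M−B = 2·(11, 7/2)−(9, 3)]
2. A_y = 4  [A = 2·M−B = 2·(11, 7/2)−(9, 3)]
   so A = (13, 4)

A = (13, 4)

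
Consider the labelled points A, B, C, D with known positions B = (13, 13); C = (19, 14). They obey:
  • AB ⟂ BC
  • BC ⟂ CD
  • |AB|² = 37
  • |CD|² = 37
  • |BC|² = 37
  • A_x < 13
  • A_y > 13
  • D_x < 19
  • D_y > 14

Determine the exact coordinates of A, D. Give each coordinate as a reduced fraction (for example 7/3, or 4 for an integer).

A = (12, 19)
D = (18, 20)

1. A_x = 12  [[AB ⟂ BC ⇒ -6x-1y+91=0] ∩ [|A−(13, 13)|²=37]]
2. A_y = 19  [[AB ⟂ BC ⇒ -6x-1y+91=0] ∩ [|A−(13, 13)|²=37]]
   so A = (12, 19)
3. D_x = 18  [[BC ⟂ CD ⇒ 6x+1y-128=0] ∩ [|D−(19, 14)|²=37]]
4. D_y = 20  [[BC ⟂ CD ⇒ 6x+1y-128=0] ∩ [|D−(19, 14)|²=37]]
   so D = (18, 20)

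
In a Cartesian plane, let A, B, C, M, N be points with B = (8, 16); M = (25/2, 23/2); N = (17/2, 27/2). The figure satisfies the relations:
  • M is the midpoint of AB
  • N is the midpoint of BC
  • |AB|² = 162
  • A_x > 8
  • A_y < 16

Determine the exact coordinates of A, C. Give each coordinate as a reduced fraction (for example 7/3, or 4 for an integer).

1. A_x = 17  [A = 2·M−B = 2·(25/2, 23/2)−(8, 16)]
2. A_y = 7  [A = 2·M−B = 2·(25/2, 23/2)−(8, 16)]
   so A = (17, 7)
3. C_x = 9  [C = 2·N−B = 2·(17/2, 27/2)−(8, 16)]
4. C_y = 11  [C = 2·N−B = 2·(17/2, 27/2)−(8, 16)]
   so C = (9, 11)

A = (17, 7)
C = (9, 11)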